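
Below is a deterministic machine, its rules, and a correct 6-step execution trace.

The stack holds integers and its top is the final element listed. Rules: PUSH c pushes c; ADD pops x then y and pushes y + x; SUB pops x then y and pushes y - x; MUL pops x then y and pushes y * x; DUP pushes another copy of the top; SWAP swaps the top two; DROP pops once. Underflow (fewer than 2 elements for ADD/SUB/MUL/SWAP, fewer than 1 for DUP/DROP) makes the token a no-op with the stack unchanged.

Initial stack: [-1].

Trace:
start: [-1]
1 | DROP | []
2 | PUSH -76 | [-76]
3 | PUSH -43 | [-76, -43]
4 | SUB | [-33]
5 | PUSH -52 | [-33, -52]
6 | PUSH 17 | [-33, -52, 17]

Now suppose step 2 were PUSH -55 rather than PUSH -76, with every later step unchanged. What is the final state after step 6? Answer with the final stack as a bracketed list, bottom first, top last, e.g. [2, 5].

[-12, -52, 17]

(re-executing from step 2 with the substitution; state before step 2: [])
2 | PUSH -55 | [-55]
3 | PUSH -43 | [-55, -43]
4 | SUB | [-12]
5 | PUSH -52 | [-12, -52]
6 | PUSH 17 | [-12, -52, 17]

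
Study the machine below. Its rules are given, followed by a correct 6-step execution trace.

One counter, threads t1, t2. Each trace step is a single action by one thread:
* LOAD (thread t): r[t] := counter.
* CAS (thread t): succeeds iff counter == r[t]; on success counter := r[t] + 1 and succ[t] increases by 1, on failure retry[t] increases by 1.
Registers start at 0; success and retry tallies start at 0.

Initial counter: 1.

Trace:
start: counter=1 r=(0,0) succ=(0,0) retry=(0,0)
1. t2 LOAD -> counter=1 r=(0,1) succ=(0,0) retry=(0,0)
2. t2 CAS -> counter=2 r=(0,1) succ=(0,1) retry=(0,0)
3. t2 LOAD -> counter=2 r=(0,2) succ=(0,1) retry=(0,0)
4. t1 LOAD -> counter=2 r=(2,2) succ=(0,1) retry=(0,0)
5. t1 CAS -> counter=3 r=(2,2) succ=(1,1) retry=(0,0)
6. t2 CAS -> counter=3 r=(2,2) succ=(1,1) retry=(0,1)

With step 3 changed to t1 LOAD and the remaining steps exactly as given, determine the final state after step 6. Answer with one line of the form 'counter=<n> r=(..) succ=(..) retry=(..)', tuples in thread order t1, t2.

(re-executing from step 3 with the substitution; state before step 3: counter=2 r=(0,1) succ=(0,1) retry=(0,0))
3. t1 LOAD -> counter=2 r=(2,1) succ=(0,1) retry=(0,0)
4. t1 LOAD -> counter=2 r=(2,1) succ=(0,1) retry=(0,0)
5. t1 CAS -> counter=3 r=(2,1) succ=(1,1) retry=(0,0)
6. t2 CAS -> counter=3 r=(2,1) succ=(1,1) retry=(0,1)

counter=3 r=(2,1) succ=(1,1) retry=(0,1)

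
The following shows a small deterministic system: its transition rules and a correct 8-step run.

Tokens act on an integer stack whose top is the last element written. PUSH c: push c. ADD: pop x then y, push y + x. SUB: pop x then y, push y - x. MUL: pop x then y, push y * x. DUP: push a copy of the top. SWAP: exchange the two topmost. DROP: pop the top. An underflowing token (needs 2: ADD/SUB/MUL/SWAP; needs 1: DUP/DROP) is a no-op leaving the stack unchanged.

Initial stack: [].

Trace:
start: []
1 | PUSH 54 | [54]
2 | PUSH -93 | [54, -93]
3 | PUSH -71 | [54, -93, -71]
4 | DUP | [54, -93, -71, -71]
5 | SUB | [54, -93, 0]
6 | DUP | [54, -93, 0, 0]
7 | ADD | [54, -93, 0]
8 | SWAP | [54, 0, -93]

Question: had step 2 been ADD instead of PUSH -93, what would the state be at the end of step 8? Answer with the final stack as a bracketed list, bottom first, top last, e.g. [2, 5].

(re-executing from step 2 with the substitution; state before step 2: [54])
2 | ADD | [54]
3 | PUSH -71 | [54, -71]
4 | DUP | [54, -71, -71]
5 | SUB | [54, 0]
6 | DUP | [54, 0, 0]
7 | ADD | [54, 0]
8 | SWAP | [0, 54]

[0, 54]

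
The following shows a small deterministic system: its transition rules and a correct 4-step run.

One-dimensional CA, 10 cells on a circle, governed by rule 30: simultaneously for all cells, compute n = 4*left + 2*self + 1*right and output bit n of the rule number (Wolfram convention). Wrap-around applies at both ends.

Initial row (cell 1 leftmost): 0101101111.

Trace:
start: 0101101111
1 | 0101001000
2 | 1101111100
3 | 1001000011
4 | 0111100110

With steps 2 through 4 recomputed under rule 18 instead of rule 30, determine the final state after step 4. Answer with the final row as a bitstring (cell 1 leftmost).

0000100100

(re-executing steps 2..4 under rule 18; state before step 2: 0101001000)
2 | 1000110100
3 | 0101000011
4 | 0000100100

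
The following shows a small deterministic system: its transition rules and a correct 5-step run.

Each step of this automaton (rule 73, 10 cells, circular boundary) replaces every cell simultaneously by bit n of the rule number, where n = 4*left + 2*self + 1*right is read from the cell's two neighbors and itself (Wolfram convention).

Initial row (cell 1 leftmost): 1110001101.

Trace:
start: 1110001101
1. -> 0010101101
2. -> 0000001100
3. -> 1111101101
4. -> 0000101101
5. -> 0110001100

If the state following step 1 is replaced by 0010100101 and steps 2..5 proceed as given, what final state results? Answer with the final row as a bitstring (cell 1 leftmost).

state after step 1 := 0010100101
2. -> 0000000000
3. -> 1111111111
4. -> 0000000000
5. -> 1111111111

1111111111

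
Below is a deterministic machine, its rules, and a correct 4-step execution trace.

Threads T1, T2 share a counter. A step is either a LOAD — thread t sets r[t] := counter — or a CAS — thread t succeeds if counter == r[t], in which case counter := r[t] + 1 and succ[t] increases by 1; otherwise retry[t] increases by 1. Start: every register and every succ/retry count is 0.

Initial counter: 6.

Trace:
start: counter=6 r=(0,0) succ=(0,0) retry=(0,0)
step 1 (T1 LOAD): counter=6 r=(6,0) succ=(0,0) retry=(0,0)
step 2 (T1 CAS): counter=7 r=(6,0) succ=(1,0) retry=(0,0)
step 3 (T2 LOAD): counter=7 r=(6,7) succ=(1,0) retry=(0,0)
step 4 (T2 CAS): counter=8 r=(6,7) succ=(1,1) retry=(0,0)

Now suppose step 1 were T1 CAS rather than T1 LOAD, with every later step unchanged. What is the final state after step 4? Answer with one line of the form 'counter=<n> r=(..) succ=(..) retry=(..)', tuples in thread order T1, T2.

(re-executing from step 1 with the substitution; state before step 1: counter=6 r=(0,0) succ=(0,0) retry=(0,0))
step 1 (T1 CAS): counter=6 r=(0,0) succ=(0,0) retry=(1,0)
step 2 (T1 CAS): counter=6 r=(0,0) succ=(0,0) retry=(2,0)
step 3 (T2 LOAD): counter=6 r=(0,6) succ=(0,0) retry=(2,0)
step 4 (T2 CAS): counter=7 r=(0,6) succ=(0,1) retry=(2,0)

counter=7 r=(0,6) succ=(0,1) retry=(2,0)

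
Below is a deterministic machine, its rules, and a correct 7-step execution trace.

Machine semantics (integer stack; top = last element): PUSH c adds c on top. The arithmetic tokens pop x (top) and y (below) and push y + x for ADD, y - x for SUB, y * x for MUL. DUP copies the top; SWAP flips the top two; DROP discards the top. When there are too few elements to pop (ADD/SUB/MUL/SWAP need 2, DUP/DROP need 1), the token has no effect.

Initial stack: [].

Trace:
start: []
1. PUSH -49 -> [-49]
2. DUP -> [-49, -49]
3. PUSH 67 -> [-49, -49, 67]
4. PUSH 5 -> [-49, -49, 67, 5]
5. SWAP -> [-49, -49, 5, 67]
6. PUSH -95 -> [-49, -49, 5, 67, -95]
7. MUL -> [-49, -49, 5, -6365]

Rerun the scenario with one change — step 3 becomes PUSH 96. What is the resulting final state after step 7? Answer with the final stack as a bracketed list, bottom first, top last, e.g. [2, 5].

(re-executing from step 3 with the substitution; state before step 3: [-49, -49])
3. PUSH 96 -> [-49, -49, 96]
4. PUSH 5 -> [-49, -49, 96, 5]
5. SWAP -> [-49, -49, 5, 96]
6. PUSH -95 -> [-49, -49, 5, 96, -95]
7. MUL -> [-49, -49, 5, -9120]

[-49, -49, 5, -9120]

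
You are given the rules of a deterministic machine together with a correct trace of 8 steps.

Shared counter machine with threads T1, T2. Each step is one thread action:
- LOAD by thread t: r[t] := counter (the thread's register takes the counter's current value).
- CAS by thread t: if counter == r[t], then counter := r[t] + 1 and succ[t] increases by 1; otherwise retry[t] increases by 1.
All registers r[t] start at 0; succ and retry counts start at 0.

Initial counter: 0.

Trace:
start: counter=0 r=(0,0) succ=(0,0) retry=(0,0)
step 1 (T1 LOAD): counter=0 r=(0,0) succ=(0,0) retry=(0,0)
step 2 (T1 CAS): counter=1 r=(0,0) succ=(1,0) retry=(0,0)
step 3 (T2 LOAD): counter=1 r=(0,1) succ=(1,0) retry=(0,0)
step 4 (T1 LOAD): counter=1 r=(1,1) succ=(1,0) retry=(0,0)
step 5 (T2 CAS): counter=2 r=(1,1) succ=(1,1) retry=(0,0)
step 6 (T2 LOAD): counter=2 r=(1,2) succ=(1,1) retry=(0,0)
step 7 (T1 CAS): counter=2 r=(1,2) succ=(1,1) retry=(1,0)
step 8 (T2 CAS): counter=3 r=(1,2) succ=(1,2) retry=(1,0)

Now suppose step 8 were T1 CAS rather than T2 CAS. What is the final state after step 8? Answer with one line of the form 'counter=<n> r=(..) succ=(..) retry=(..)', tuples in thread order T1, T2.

(re-executing from step 8 with the substitution; state before step 8: counter=2 r=(1,2) succ=(1,1) retry=(1,0))
step 8 (T1 CAS): counter=2 r=(1,2) succ=(1,1) retry=(2,0)

counter=2 r=(1,2) succ=(1,1) retry=(2,0)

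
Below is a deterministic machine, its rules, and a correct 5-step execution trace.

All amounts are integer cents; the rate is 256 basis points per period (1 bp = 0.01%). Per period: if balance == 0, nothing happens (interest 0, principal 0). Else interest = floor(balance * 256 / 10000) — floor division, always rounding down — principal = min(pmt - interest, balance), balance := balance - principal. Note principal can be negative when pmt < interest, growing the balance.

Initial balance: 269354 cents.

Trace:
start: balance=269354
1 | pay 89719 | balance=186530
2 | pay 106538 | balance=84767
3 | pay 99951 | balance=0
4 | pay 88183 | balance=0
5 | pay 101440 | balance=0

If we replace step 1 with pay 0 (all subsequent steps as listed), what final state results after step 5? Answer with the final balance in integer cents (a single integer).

0

(re-executing from step 1 with the substitution; state before step 1: balance=269354)
1 | pay 0 | balance=276249
2 | pay 106538 | balance=176782
3 | pay 99951 | balance=81356
4 | pay 88183 | balance=0
5 | pay 101440 | balance=0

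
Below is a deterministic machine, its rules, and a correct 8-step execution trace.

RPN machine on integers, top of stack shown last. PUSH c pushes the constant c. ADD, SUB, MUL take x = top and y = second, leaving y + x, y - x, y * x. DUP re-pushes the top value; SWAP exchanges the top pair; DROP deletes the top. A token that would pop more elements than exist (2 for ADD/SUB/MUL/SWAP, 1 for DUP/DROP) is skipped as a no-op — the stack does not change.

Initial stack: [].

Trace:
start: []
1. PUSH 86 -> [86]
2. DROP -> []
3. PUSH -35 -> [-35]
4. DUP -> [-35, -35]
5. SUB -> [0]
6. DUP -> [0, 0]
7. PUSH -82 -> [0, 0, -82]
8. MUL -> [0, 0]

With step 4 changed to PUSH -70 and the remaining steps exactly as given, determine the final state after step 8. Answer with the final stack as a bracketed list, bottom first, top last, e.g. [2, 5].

[35, -2870]

(re-executing from step 4 with the substitution; state before step 4: [-35])
4. PUSH -70 -> [-35, -70]
5. SUB -> [35]
6. DUP -> [35, 35]
7. PUSH -82 -> [35, 35, -82]
8. MUL -> [35, -2870]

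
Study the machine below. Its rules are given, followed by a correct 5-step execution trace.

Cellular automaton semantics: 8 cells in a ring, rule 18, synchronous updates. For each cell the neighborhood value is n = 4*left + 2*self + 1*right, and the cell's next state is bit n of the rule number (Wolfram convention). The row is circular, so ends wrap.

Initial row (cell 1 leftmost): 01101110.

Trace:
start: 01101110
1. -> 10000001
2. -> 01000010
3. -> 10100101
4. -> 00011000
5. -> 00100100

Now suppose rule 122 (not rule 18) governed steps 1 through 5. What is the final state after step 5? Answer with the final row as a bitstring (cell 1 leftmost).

11100000

(re-executing steps 1..5 under rule 122; state before step 1: 01101110)
1. -> 11111011
2. -> 00001110
3. -> 00011011
4. -> 10111111
5. -> 11100000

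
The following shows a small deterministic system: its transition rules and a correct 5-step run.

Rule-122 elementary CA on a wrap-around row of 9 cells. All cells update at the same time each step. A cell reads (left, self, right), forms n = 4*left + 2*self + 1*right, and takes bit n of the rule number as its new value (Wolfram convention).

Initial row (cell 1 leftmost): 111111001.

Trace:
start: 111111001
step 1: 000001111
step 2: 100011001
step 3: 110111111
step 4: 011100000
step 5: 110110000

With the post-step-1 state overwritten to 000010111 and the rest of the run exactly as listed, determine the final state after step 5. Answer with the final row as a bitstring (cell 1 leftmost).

state after step 1 := 000010111
step 2: 100101101
step 3: 111011111
step 4: 001110000
step 5: 011011000

011011000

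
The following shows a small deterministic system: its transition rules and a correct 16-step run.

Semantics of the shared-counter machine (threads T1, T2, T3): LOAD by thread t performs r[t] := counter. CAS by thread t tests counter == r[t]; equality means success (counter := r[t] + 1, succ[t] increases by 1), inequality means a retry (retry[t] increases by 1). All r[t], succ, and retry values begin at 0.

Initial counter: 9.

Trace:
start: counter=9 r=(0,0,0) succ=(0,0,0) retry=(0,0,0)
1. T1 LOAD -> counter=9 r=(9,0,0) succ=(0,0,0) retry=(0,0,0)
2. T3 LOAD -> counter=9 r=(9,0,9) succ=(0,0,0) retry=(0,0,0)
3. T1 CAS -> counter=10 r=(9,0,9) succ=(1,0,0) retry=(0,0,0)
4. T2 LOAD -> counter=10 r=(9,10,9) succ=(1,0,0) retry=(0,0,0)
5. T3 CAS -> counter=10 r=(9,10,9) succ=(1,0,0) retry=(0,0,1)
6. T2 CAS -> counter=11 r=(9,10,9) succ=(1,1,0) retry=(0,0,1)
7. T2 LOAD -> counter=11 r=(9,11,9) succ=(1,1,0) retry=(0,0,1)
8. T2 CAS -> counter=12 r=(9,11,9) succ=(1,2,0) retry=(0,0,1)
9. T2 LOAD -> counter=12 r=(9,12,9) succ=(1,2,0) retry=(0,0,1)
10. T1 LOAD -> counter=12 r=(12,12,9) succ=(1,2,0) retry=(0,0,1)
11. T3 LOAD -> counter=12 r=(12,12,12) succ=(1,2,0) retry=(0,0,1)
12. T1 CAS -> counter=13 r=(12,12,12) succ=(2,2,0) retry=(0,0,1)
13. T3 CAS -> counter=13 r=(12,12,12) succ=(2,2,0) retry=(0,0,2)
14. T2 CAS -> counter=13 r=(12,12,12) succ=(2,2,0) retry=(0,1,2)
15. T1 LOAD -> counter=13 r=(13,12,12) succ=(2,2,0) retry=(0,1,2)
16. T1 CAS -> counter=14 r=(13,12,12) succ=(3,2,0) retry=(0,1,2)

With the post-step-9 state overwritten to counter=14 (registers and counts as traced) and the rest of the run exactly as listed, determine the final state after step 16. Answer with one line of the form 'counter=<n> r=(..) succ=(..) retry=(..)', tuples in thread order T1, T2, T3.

counter=16 r=(15,12,14) succ=(3,2,0) retry=(0,1,2)

state after step 9 := counter=14 r=(9,12,9) succ=(1,2,0) retry=(0,0,1)
10. T1 LOAD -> counter=14 r=(14,12,9) succ=(1,2,0) retry=(0,0,1)
11. T3 LOAD -> counter=14 r=(14,12,14) succ=(1,2,0) retry=(0,0,1)
12. T1 CAS -> counter=15 r=(14,12,14) succ=(2,2,0) retry=(0,0,1)
13. T3 CAS -> counter=15 r=(14,12,14) succ=(2,2,0) retry=(0,0,2)
14. T2 CAS -> counter=15 r=(14,12,14) succ=(2,2,0) retry=(0,1,2)
15. T1 LOAD -> counter=15 r=(15,12,14) succ=(2,2,0) retry=(0,1,2)
16. T1 CAS -> counter=16 r=(15,12,14) succ=(3,2,0) retry=(0,1,2)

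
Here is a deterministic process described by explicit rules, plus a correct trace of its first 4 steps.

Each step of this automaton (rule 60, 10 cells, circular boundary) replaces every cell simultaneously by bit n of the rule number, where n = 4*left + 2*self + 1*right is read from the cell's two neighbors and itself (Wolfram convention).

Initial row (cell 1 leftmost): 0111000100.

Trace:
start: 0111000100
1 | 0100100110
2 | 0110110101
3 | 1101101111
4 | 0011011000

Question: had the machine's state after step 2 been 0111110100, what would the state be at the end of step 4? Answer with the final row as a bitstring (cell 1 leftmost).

state after step 2 := 0111110100
3 | 0100001110
4 | 0110001001

0110001001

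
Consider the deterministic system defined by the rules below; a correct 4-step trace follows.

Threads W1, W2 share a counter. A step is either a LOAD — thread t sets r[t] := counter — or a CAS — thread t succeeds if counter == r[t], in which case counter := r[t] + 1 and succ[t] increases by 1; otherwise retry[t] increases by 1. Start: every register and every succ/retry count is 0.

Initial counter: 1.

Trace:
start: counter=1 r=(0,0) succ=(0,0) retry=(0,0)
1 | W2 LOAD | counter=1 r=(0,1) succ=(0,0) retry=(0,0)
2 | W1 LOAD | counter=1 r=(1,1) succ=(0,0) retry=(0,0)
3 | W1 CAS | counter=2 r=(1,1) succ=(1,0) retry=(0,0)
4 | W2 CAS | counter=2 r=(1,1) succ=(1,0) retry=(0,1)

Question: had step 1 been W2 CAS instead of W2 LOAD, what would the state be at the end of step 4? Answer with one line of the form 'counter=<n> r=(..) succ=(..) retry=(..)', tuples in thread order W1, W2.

(re-executing from step 1 with the substitution; state before step 1: counter=1 r=(0,0) succ=(0,0) retry=(0,0))
1 | W2 CAS | counter=1 r=(0,0) succ=(0,0) retry=(0,1)
2 | W1 LOAD | counter=1 r=(1,0) succ=(0,0) retry=(0,1)
3 | W1 CAS | counter=2 r=(1,0) succ=(1,0) retry=(0,1)
4 | W2 CAS | counter=2 r=(1,0) succ=(1,0) retry=(0,2)

counter=2 r=(1,0) succ=(1,0) retry=(0,2)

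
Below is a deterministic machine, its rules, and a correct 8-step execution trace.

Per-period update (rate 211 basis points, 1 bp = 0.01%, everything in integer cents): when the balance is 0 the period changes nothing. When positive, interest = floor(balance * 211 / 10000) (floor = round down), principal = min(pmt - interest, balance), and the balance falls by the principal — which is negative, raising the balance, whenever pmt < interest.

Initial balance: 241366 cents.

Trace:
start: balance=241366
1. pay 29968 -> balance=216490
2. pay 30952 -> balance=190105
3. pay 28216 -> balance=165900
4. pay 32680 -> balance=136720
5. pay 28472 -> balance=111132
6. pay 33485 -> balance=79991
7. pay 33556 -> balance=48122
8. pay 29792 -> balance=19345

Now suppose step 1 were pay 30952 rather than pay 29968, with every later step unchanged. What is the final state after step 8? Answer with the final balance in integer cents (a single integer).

18207

(re-executing from step 1 with the substitution; state before step 1: balance=241366)
1. pay 30952 -> balance=215506
2. pay 30952 -> balance=189101
3. pay 28216 -> balance=164875
4. pay 32680 -> balance=135673
5. pay 28472 -> balance=110063
6. pay 33485 -> balance=78900
7. pay 33556 -> balance=47008
8. pay 29792 -> balance=18207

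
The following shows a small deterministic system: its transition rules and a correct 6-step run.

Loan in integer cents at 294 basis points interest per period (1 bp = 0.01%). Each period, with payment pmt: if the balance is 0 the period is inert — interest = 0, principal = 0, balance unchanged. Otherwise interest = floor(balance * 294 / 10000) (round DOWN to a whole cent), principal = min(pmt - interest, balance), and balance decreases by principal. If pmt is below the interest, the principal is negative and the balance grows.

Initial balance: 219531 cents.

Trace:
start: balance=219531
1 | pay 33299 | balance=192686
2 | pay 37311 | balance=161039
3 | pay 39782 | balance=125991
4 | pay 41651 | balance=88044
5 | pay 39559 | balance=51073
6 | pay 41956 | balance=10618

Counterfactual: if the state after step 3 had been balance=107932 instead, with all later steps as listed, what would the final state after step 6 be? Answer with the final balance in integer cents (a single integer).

state after step 3 := balance=107932
4 | pay 41651 | balance=69454
5 | pay 39559 | balance=31936
6 | pay 41956 | balance=0

0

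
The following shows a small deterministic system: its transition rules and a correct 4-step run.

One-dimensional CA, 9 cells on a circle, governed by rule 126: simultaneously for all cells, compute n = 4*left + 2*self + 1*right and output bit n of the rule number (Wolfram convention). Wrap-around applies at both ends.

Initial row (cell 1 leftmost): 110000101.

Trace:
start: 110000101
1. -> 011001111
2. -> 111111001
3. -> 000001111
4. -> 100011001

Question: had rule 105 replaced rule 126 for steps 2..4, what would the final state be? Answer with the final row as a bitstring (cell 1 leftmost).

000011100

(re-executing steps 2..4 under rule 105; state before step 2: 011001111)
2. -> 111001001
3. -> 001000001
4. -> 000011100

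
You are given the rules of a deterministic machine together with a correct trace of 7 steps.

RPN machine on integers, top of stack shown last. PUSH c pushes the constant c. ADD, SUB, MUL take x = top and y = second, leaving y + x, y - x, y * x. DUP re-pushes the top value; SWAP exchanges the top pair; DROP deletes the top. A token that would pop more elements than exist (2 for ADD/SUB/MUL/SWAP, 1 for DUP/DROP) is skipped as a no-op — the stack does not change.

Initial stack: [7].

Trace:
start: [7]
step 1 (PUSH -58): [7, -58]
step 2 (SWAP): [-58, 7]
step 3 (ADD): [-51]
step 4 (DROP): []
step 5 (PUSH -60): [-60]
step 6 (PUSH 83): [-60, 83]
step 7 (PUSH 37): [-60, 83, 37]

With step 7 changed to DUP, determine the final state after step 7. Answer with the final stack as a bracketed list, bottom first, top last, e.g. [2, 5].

[-60, 83, 83]

(re-executing from step 7 with the substitution; state before step 7: [-60, 83])
step 7 (DUP): [-60, 83, 83]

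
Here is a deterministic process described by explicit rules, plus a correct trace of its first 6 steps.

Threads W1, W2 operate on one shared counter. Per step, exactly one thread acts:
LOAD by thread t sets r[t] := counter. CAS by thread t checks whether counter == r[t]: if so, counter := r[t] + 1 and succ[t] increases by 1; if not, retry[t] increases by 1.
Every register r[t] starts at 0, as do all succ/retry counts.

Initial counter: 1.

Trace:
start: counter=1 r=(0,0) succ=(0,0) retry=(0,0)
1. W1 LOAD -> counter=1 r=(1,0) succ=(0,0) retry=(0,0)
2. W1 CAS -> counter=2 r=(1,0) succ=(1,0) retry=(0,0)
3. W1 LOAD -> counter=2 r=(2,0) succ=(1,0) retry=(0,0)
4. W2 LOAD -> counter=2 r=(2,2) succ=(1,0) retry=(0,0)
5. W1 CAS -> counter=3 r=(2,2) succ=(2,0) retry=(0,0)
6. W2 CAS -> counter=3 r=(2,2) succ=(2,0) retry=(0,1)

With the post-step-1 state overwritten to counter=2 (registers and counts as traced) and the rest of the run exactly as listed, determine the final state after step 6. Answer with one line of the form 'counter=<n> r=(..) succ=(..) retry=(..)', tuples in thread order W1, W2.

counter=3 r=(2,2) succ=(1,0) retry=(1,1)

state after step 1 := counter=2 r=(1,0) succ=(0,0) retry=(0,0)
2. W1 CAS -> counter=2 r=(1,0) succ=(0,0) retry=(1,0)
3. W1 LOAD -> counter=2 r=(2,0) succ=(0,0) retry=(1,0)
4. W2 LOAD -> counter=2 r=(2,2) succ=(0,0) retry=(1,0)
5. W1 CAS -> counter=3 r=(2,2) succ=(1,0) retry=(1,0)
6. W2 CAS -> counter=3 r=(2,2) succ=(1,0) retry=(1,1)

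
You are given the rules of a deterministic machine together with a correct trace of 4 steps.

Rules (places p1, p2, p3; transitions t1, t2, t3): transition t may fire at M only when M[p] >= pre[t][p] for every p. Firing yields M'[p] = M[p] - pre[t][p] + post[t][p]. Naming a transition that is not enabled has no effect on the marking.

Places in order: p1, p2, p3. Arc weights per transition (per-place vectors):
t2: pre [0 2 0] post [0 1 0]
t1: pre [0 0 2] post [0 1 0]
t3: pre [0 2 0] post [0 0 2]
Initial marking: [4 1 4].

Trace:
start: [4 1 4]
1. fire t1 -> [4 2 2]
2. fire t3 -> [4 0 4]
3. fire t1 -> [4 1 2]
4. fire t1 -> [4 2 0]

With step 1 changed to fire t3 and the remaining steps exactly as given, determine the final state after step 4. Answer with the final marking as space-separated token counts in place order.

4 3 0

(re-executing from step 1 with the substitution; state before step 1: [4 1 4])
1. fire t3 -> [4 1 4]
2. fire t3 -> [4 1 4]
3. fire t1 -> [4 2 2]
4. fire t1 -> [4 3 0]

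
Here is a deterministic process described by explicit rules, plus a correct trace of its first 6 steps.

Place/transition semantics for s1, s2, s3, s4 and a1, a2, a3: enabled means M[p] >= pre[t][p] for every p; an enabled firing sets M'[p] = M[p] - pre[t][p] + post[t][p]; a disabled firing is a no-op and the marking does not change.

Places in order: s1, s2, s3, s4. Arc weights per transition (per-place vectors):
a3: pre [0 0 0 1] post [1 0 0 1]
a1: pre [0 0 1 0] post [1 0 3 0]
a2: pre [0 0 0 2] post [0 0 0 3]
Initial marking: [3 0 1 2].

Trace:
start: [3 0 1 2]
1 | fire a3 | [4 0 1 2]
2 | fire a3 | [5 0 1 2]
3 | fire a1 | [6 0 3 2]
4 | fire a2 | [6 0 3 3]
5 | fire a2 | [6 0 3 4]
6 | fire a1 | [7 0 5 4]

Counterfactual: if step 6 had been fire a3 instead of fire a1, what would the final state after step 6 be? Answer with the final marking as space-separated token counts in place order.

7 0 3 4

(re-executing from step 6 with the substitution; state before step 6: [6 0 3 4])
6 | fire a3 | [7 0 3 4]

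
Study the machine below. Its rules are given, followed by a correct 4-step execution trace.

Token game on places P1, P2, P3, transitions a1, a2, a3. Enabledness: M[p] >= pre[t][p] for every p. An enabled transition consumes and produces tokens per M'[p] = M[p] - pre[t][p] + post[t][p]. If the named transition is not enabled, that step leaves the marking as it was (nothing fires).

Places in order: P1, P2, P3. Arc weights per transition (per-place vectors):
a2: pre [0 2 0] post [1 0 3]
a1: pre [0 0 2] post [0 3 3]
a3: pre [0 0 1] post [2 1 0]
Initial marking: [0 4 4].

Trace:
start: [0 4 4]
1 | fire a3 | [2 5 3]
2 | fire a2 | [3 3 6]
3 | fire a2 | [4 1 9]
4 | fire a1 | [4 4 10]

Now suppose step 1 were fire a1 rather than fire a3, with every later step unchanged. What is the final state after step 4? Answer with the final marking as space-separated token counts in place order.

2 6 12

(re-executing from step 1 with the substitution; state before step 1: [0 4 4])
1 | fire a1 | [0 7 5]
2 | fire a2 | [1 5 8]
3 | fire a2 | [2 3 11]
4 | fire a1 | [2 6 12]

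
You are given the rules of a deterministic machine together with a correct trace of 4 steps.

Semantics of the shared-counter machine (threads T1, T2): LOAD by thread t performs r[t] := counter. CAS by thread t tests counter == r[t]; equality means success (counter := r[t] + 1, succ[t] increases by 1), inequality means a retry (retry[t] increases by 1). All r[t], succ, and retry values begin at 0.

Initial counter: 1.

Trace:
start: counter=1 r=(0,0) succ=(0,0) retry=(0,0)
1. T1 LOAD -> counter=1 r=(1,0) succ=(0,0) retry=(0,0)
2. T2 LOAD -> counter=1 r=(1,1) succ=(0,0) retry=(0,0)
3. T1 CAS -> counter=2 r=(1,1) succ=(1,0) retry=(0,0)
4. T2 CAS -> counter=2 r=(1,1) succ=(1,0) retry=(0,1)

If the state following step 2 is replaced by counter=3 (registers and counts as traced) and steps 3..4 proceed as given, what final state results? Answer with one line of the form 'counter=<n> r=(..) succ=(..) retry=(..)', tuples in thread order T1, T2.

counter=3 r=(1,1) succ=(0,0) retry=(1,1)

state after step 2 := counter=3 r=(1,1) succ=(0,0) retry=(0,0)
3. T1 CAS -> counter=3 r=(1,1) succ=(0,0) retry=(1,0)
4. T2 CAS -> counter=3 r=(1,1) succ=(0,0) retry=(1,1)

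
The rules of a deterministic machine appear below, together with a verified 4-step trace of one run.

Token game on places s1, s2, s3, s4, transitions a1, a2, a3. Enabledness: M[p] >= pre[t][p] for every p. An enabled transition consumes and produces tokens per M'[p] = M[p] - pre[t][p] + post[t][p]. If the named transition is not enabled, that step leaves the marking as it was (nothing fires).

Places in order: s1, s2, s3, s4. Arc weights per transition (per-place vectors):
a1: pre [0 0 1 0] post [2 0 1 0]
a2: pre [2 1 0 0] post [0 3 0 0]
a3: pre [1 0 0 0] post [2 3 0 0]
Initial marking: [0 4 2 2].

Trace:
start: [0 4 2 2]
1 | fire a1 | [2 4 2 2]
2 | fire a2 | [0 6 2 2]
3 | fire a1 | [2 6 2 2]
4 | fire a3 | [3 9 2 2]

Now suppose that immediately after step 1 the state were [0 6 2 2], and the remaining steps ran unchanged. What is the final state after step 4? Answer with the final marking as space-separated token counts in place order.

3 9 2 2

state after step 1 := [0 6 2 2]
2 | fire a2 | [0 6 2 2]
3 | fire a1 | [2 6 2 2]
4 | fire a3 | [3 9 2 2]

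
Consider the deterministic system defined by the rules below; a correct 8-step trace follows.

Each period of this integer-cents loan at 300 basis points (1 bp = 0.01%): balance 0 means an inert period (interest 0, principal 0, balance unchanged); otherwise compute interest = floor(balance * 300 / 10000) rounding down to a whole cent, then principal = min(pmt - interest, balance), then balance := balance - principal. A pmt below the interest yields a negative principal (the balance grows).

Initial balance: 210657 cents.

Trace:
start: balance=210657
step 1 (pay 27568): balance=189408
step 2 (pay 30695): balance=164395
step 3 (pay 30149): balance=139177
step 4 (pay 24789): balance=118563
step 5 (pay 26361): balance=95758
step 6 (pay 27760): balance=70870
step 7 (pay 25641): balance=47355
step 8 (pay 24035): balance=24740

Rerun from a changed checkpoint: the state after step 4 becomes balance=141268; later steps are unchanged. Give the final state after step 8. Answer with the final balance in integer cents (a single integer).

50295

state after step 4 := balance=141268
step 5 (pay 26361): balance=119145
step 6 (pay 27760): balance=94959
step 7 (pay 25641): balance=72166
step 8 (pay 24035): balance=50295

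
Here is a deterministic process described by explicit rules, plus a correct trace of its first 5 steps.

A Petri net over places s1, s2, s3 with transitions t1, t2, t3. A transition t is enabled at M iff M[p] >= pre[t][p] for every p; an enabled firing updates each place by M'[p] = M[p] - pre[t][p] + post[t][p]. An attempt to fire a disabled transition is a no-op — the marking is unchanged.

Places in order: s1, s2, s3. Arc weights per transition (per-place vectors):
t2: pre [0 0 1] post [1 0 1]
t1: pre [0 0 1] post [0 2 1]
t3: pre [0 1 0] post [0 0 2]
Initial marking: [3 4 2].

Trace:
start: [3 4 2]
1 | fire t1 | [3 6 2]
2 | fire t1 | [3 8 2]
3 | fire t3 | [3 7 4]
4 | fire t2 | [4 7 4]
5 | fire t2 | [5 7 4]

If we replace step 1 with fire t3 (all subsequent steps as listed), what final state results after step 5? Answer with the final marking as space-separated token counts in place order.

(re-executing from step 1 with the substitution; state before step 1: [3 4 2])
1 | fire t3 | [3 3 4]
2 | fire t1 | [3 5 4]
3 | fire t3 | [3 4 6]
4 | fire t2 | [4 4 6]
5 | fire t2 | [5 4 6]

5 4 6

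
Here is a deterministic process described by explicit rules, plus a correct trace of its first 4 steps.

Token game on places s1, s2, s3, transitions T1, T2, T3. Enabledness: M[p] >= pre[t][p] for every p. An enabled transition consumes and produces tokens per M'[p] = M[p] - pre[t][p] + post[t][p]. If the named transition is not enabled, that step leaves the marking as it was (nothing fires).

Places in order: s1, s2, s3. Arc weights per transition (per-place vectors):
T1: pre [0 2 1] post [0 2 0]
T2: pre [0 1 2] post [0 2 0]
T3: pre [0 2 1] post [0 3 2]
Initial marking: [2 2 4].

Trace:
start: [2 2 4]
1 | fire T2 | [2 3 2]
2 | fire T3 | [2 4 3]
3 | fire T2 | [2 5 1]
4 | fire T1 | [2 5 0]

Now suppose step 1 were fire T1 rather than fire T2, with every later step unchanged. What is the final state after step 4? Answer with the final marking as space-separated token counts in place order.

(re-executing from step 1 with the substitution; state before step 1: [2 2 4])
1 | fire T1 | [2 2 3]
2 | fire T3 | [2 3 4]
3 | fire T2 | [2 4 2]
4 | fire T1 | [2 4 1]

2 4 1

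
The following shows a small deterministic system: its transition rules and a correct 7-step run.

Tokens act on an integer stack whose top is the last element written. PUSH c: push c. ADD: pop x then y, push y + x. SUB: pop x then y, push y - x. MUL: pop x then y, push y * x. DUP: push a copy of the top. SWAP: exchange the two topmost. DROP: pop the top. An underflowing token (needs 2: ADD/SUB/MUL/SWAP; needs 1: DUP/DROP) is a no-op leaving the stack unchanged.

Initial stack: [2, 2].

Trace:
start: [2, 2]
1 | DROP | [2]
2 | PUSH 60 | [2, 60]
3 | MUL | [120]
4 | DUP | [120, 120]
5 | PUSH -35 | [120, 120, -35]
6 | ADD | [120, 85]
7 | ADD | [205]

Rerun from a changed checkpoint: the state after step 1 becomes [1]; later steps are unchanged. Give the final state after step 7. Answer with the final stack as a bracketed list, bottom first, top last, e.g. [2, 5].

state after step 1 := [1]
2 | PUSH 60 | [1, 60]
3 | MUL | [60]
4 | DUP | [60, 60]
5 | PUSH -35 | [60, 60, -35]
6 | ADD | [60, 25]
7 | ADD | [85]

[85]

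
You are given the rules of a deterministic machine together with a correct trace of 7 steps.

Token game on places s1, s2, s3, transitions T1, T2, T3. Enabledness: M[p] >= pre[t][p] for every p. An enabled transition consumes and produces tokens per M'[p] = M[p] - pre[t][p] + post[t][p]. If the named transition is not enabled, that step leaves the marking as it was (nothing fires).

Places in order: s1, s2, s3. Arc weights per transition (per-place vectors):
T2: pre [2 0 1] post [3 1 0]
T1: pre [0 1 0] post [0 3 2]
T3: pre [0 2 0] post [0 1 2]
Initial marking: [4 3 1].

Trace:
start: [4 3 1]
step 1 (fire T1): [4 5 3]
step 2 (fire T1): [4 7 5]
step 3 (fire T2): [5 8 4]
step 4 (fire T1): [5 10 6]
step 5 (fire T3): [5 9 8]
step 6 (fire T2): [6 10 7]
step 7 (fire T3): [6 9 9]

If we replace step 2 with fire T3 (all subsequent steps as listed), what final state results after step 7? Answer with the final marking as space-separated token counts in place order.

6 6 9

(re-executing from step 2 with the substitution; state before step 2: [4 5 3])
step 2 (fire T3): [4 4 5]
step 3 (fire T2): [5 5 4]
step 4 (fire T1): [5 7 6]
step 5 (fire T3): [5 6 8]
step 6 (fire T2): [6 7 7]
step 7 (fire T3): [6 6 9]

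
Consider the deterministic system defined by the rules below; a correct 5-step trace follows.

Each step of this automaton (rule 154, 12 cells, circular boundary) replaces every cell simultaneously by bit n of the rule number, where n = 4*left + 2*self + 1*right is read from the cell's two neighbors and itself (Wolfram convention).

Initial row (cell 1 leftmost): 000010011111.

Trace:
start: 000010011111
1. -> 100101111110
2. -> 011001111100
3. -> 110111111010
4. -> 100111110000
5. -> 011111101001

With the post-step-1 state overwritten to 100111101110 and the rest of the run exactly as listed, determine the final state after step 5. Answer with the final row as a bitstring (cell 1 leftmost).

111011101001

state after step 1 := 100111101110
2. -> 011111001100
3. -> 111110111010
4. -> 111100110000
5. -> 111011101001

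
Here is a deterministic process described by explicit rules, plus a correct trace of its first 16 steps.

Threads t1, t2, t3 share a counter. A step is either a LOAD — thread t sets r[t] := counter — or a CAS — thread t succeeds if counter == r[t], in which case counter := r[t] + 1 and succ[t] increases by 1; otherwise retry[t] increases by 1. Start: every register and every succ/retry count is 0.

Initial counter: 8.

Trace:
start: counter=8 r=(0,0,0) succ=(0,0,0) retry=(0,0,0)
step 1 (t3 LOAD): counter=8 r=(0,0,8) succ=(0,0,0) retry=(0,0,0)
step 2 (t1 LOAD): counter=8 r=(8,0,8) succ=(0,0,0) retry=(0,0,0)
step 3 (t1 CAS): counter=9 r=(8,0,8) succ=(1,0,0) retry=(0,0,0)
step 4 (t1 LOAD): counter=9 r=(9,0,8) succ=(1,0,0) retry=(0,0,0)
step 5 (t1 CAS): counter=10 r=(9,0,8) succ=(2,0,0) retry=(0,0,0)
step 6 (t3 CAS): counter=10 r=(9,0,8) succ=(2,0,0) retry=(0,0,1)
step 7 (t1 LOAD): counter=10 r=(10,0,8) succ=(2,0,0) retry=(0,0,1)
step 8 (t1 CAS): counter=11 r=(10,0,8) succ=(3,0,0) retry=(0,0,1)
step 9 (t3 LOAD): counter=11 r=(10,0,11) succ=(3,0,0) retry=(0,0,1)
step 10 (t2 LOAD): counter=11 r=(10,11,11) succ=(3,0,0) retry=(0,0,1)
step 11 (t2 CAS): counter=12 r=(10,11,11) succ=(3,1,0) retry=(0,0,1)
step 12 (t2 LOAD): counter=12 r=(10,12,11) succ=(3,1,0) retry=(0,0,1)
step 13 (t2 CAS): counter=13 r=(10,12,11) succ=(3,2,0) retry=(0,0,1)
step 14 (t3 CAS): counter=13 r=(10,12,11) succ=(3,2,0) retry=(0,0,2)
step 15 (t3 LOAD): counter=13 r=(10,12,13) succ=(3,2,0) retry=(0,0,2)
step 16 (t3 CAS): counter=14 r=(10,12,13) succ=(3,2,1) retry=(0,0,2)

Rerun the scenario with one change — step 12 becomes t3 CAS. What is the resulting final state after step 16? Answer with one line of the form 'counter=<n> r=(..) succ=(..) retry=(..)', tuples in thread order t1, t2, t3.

(re-executing from step 12 with the substitution; state before step 12: counter=12 r=(10,11,11) succ=(3,1,0) retry=(0,0,1))
step 12 (t3 CAS): counter=12 r=(10,11,11) succ=(3,1,0) retry=(0,0,2)
step 13 (t2 CAS): counter=12 r=(10,11,11) succ=(3,1,0) retry=(0,1,2)
step 14 (t3 CAS): counter=12 r=(10,11,11) succ=(3,1,0) retry=(0,1,3)
step 15 (t3 LOAD): counter=12 r=(10,11,12) succ=(3,1,0) retry=(0,1,3)
step 16 (t3 CAS): counter=13 r=(10,11,12) succ=(3,1,1) retry=(0,1,3)

counter=13 r=(10,11,12) succ=(3,1,1) retry=(0,1,3)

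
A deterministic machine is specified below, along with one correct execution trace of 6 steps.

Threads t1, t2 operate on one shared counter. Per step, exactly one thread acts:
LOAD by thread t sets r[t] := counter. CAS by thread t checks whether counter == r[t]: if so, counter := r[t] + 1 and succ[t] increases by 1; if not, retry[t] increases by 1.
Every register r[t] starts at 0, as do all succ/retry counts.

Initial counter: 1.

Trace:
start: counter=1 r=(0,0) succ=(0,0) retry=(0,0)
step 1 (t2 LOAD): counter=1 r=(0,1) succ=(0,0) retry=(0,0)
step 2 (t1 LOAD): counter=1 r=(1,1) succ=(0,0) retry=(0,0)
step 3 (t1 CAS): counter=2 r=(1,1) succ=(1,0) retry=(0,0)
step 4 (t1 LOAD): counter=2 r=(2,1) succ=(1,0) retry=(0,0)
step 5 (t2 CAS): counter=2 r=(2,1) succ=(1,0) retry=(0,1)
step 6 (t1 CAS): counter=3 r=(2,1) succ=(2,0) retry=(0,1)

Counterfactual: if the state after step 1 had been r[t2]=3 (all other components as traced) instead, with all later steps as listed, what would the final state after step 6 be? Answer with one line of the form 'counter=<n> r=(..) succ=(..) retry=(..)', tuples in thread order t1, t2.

state after step 1 := counter=1 r=(0,3) succ=(0,0) retry=(0,0)
step 2 (t1 LOAD): counter=1 r=(1,3) succ=(0,0) retry=(0,0)
step 3 (t1 CAS): counter=2 r=(1,3) succ=(1,0) retry=(0,0)
step 4 (t1 LOAD): counter=2 r=(2,3) succ=(1,0) retry=(0,0)
step 5 (t2 CAS): counter=2 r=(2,3) succ=(1,0) retry=(0,1)
step 6 (t1 CAS): counter=3 r=(2,3) succ=(2,0) retry=(0,1)

counter=3 r=(2,3) succ=(2,0) retry=(0,1)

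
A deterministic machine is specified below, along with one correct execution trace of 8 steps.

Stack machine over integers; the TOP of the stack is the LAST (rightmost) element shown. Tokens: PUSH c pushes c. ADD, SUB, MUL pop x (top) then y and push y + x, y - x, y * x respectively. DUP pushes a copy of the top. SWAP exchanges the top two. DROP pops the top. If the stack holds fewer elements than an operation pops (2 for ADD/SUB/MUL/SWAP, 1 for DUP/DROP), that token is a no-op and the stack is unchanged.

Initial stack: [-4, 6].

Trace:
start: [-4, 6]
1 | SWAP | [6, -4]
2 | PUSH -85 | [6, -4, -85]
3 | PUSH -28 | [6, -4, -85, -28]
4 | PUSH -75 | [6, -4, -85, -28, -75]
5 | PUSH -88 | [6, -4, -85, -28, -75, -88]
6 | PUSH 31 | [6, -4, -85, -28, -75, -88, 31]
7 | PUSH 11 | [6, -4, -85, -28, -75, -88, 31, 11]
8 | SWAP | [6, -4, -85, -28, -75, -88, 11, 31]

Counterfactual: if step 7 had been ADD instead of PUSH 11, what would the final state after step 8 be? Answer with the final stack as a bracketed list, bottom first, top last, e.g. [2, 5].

(re-executing from step 7 with the substitution; state before step 7: [6, -4, -85, -28, -75, -88, 31])
7 | ADD | [6, -4, -85, -28, -75, -57]
8 | SWAP | [6, -4, -85, -28, -57, -75]

[6, -4, -85, -28, -57, -75]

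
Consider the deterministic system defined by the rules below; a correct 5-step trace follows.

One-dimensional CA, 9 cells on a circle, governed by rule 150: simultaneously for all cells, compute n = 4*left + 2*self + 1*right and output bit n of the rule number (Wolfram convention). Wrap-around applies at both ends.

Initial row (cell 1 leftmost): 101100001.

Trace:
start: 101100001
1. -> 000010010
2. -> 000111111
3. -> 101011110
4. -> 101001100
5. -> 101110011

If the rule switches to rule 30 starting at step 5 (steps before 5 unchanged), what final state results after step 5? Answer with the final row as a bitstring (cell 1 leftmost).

101111011

(re-executing step 5 under rule 30; state before step 5: 101001100)
5. -> 101111011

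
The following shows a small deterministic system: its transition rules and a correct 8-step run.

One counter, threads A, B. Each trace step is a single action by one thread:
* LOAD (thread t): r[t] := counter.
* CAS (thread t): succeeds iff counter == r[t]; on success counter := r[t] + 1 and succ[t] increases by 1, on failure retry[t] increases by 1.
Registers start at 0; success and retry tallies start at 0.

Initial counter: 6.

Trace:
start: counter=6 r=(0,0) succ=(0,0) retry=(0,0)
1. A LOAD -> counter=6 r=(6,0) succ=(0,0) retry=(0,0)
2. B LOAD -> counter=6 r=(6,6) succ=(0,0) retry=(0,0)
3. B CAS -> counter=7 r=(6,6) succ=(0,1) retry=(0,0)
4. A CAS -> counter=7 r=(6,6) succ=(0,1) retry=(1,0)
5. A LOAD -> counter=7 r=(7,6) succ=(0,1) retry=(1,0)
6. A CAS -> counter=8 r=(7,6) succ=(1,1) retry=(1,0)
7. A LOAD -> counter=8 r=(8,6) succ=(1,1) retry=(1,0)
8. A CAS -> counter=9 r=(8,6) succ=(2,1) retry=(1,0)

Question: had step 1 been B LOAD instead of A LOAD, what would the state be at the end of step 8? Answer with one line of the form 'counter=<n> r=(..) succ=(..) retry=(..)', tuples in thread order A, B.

counter=9 r=(8,6) succ=(2,1) retry=(1,0)

(re-executing from step 1 with the substitution; state before step 1: counter=6 r=(0,0) succ=(0,0) retry=(0,0))
1. B LOAD -> counter=6 r=(0,6) succ=(0,0) retry=(0,0)
2. B LOAD -> counter=6 r=(0,6) succ=(0,0) retry=(0,0)
3. B CAS -> counter=7 r=(0,6) succ=(0,1) retry=(0,0)
4. A CAS -> counter=7 r=(0,6) succ=(0,1) retry=(1,0)
5. A LOAD -> counter=7 r=(7,6) succ=(0,1) retry=(1,0)
6. A CAS -> counter=8 r=(7,6) succ=(1,1) retry=(1,0)
7. A LOAD -> counter=8 r=(8,6) succ=(1,1) retry=(1,0)
8. A CAS -> counter=9 r=(8,6) succ=(2,1) retry=(1,0)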